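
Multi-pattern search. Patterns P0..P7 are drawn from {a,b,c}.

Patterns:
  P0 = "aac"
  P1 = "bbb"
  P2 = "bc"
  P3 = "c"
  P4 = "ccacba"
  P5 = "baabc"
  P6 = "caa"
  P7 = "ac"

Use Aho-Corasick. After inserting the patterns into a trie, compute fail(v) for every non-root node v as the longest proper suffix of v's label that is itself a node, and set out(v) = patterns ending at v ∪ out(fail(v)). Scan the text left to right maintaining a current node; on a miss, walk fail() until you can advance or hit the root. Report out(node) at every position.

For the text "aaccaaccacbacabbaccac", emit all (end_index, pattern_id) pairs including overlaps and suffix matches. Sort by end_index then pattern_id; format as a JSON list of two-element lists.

Build:
Trie (insert patterns):
  0='ε' goto a→1 b→4 c→8
  1='a' goto a→2 c→20
  2='aa' goto c→3
  3='aac' goto ·  [P0 ends]
  4='b' goto a→14 b→5 c→7
  5='bb' goto b→6
  6='bbb' goto ·  [P1 ends]
  7='bc' goto ·  [P2 ends]
  8='c' goto a→18 c→9  [P3 ends]
  9='cc' goto a→10
  10='cca' goto c→11
  11='ccac' goto b→12
  12='ccacb' goto a→13
  13='ccacba' goto ·  [P4 ends]
  14='ba' goto a→15
  15='baa' goto b→16
  16='baab' goto c→17
  17='baabc' goto ·  [P5 ends]
  18='ca' goto a→19
  19='caa' goto ·  [P6 ends]
  20='ac' goto ·  [P7 ends]

BFS fail/out derivation:
  n1('a'): parent n0 fail=0; on 'a' 0 → fail=0;  out ∅∪∅=∅
  n4('b'): parent n0 fail=0; on 'b' 0 → fail=0;  out ∅∪∅=∅
  n8('c'): parent n0 fail=0; on 'c' 0 → fail=0;  out {3}∪∅={3}
  n2('aa'): parent n1 fail=0; on 'a' 0 → fail=1;  out ∅∪∅=∅
  n5('bb'): parent n4 fail=0; on 'b' 0 → fail=4;  out ∅∪∅=∅
  n7('bc'): parent n4 fail=0; on 'c' 0 → fail=8;  out {2}∪{3}={2,3}
  n9('cc'): parent n8 fail=0; on 'c' 0 → fail=8;  out ∅∪{3}={3}
  n14('ba'): parent n4 fail=0; on 'a' 0 → fail=1;  out ∅∪∅=∅
  n18('ca'): parent n8 fail=0; on 'a' 0 → fail=1;  out ∅∪∅=∅
  n20('ac'): parent n1 fail=0; on 'c' 0 → fail=8;  out {7}∪{3}={3,7}
  n3('aac'): parent n2 fail=1; on 'c' 1 → fail=20;  out {0}∪{3,7}={0,3,7}
  n6('bbb'): parent n5 fail=4; on 'b' 4 → fail=5;  out {1}∪∅={1}
  n10('cca'): parent n9 fail=8; on 'a' 8 → fail=18;  out ∅∪∅=∅
  n15('baa'): parent n14 fail=1; on 'a' 1 → fail=2;  out ∅∪∅=∅
  n19('caa'): parent n18 fail=1; on 'a' 1 → fail=2;  out {6}∪∅={6}
  n11('ccac'): parent n10 fail=18; on 'c' 18→1 → fail=20;  out ∅∪{3,7}={3,7}
  n16('baab'): parent n15 fail=2; on 'b' 2→1→0 → fail=4;  out ∅∪∅=∅
  n12('ccacb'): parent n11 fail=20; on 'b' 20→8→0 → fail=4;  out ∅∪∅=∅
  n17('baabc'): parent n16 fail=4; on 'c' 4 → fail=7;  out {5}∪{2,3}={2,3,5}
  n13('ccacba'): parent n12 fail=4; on 'a' 4 → fail=14;  out {4}∪∅={4}

Text stream:
pos 0 'a': at 1
pos 1 'a': at 2
pos 2 'c': at 3  emit P0@[0:2],P3@[2:2],P7@[1:2]
pos 3 'c': at 9 ·f  emit P3@[3:3]
pos 4 'a': at 10
pos 5 'a': at 19 ·f  emit P6@[3:5]
pos 6 'c': at 3 ·f  emit P0@[4:6],P3@[6:6],P7@[5:6]
pos 7 'c': at 9 ·f  emit P3@[7:7]
pos 8 'a': at 10
pos 9 'c': at 11  emit P3@[9:9],P7@[8:9]
pos 10 'b': at 12
pos 11 'a': at 13  emit P4@[6:11]
pos 12 'c': at 20 ·f  emit P3@[12:12],P7@[11:12]
pos 13 'a': at 18 ·f
pos 14 'b': at 4 ·f
pos 15 'b': at 5
pos 16 'a': at 14 ·f
pos 17 'c': at 20 ·f  emit P3@[17:17],P7@[16:17]
pos 18 'c': at 9 ·f  emit P3@[18:18]
pos 19 'a': at 10
pos 20 'c': at 11  emit P3@[20:20],P7@[19:20]

Result: [[2,0],[2,3],[2,7],[3,3],[5,6],[6,0],[6,3],[6,7],[7,3],[9,3],[9,7],[11,4],[12,3],[12,7],[17,3],[17,7],[18,3],[20,3],[20,7]]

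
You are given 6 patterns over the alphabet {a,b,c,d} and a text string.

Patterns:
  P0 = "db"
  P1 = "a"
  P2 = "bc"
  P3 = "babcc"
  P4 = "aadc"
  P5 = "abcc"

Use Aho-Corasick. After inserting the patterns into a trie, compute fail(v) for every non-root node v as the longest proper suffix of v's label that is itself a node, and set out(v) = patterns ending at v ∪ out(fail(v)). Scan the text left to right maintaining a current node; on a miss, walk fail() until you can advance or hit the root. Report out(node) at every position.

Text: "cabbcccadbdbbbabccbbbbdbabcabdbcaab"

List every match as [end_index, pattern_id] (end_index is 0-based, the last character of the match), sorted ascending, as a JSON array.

Build automaton:
Trie nodes:
  n0 'ε': a→3 b→4 d→1
  n1 'd': b→2
  n2 'db': ·  [P0 ends]
  n3 'a': a→10 b→13  [P1 ends]
  n4 'b': a→6 c→5
  n5 'bc': ·  [P2 ends]
  n6 'ba': b→7
  n7 'bab': c→8
  n8 'babc': c→9
  n9 'babcc': ·  [P3 ends]
  n10 'aa': d→11
  n11 'aad': c→12
  n12 'aadc': ·  [P4 ends]
  n13 'ab': c→14
  n14 'abc': c→15
  n15 'abcc': ·  [P5 ends]

BFS fail/out derivation:
  n1('d'): parent n0 fail=0; on 'd' 0 → fail=0;  out ∅∪∅=∅
  n3('a'): parent n0 fail=0; on 'a' 0 → fail=0;  out {1}∪∅={1}
  n4('b'): parent n0 fail=0; on 'b' 0 → fail=0;  out ∅∪∅=∅
  n2('db'): parent n1 fail=0; on 'b' 0 → fail=4;  out {0}∪∅={0}
  n5('bc'): parent n4 fail=0; on 'c' 0 → fail=0;  out {2}∪∅={2}
  n6('ba'): parent n4 fail=0; on 'a' 0 → fail=3;  out ∅∪{1}={1}
  n10('aa'): parent n3 fail=0; on 'a' 0 → fail=3;  out ∅∪{1}={1}
  n13('ab'): parent n3 fail=0; on 'b' 0 → fail=4;  out ∅∪∅=∅
  n7('bab'): parent n6 fail=3; on 'b' 3 → fail=13;  out ∅∪∅=∅
  n11('aad'): parent n10 fail=3; on 'd' 3→0 → fail=1;  out ∅∪∅=∅
  n14('abc'): parent n13 fail=4; on 'c' 4 → fail=5;  out ∅∪{2}={2}
  n8('babc'): parent n7 fail=13; on 'c' 13 → fail=14;  out ∅∪{2}={2}
  n12('aadc'): parent n11 fail=1; on 'c' 1→0 → fail=0;  out {4}∪∅={4}
  n15('abcc'): parent n14 fail=5; on 'c' 5→0 → fail=0;  out {5}∪∅={5}
  n9('babcc'): parent n8 fail=14; on 'c' 14 → fail=15;  out {3}∪{5}={3,5}

Run:
[0] read 'c'  n0⇒n0
[1] read 'a'  n0⇒n3  ** P1@[1:1]
[2] read 'b'  n3⇒n13
[3] read 'b'  n13⇒n4 ·f
[4] read 'c'  n4⇒n5  ** P2@[3:4]
[5] read 'c'  n5⇒n0 ·f
[6] read 'c'  n0⇒n0
[7] read 'a'  n0⇒n3  ** P1@[7:7]
[8] read 'd'  n3⇒n1 ·f
[9] read 'b'  n1⇒n2  ** P0@[8:9]
[10] read 'd'  n2⇒n1 ·f
[11] read 'b'  n1⇒n2  ** P0@[10:11]
[12] read 'b'  n2⇒n4 ·f
[13] read 'b'  n4⇒n4 ·f
[14] read 'a'  n4⇒n6  ** P1@[14:14]
[15] read 'b'  n6⇒n7
[16] read 'c'  n7⇒n8  ** P2@[15:16]
[17] read 'c'  n8⇒n9  ** P3@[13:17],P5@[14:17]
[18] read 'b'  n9⇒n4 ·f
[19] read 'b'  n4⇒n4 ·f
[20] read 'b'  n4⇒n4 ·f
[21] read 'b'  n4⇒n4 ·f
[22] read 'd'  n4⇒n1 ·f
[23] read 'b'  n1⇒n2  ** P0@[22:23]
[24] read 'a'  n2⇒n6 ·f  ** P1@[24:24]
[25] read 'b'  n6⇒n7
[26] read 'c'  n7⇒n8  ** P2@[25:26]
[27] read 'a'  n8⇒n3 ·f  ** P1@[27:27]
[28] read 'b'  n3⇒n13
[29] read 'd'  n13⇒n1 ·f
[30] read 'b'  n1⇒n2  ** P0@[29:30]
[31] read 'c'  n2⇒n5 ·f  ** P2@[30:31]
[32] read 'a'  n5⇒n3 ·f  ** P1@[32:32]
[33] read 'a'  n3⇒n10  ** P1@[33:33]
[34] read 'b'  n10⇒n13 ·f

Matches: [[1,1],[4,2],[7,1],[9,0],[11,0],[14,1],[16,2],[17,3],[17,5],[23,0],[24,1],[26,2],[27,1],[30,0],[31,2],[32,1],[33,1]]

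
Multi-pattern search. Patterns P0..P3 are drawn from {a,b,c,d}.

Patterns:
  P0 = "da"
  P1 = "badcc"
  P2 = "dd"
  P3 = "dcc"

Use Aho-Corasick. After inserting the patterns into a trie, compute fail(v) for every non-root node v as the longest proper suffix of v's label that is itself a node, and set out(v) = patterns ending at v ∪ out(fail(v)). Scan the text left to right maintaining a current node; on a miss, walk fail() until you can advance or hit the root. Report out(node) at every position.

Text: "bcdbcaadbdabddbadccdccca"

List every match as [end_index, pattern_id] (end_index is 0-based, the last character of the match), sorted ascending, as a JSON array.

Construct AC machine:
Trie (insert patterns):
  0='ε' goto b→3 d→1
  1='d' goto a→2 c→9 d→8
  2='da' goto ·  [P0 ends]
  3='b' goto a→4
  4='ba' goto d→5
  5='bad' goto c→6
  6='badc' goto c→7
  7='badcc' goto ·  [P1 ends]
  8='dd' goto ·  [P2 ends]
  9='dc' goto c→10
  10='dcc' goto ·  [P3 ends]

Failure links (BFS by depth):
  n1('d'): parent n0 fail=0; on 'd' 0 → fail=0;  out ∅∪∅=∅
  n3('b'): parent n0 fail=0; on 'b' 0 → fail=0;  out ∅∪∅=∅
  n2('da'): parent n1 fail=0; on 'a' 0 → fail=0;  out {0}∪∅={0}
  n4('ba'): parent n3 fail=0; on 'a' 0 → fail=0;  out ∅∪∅=∅
  n8('dd'): parent n1 fail=0; on 'd' 0 → fail=1;  out {2}∪∅={2}
  n9('dc'): parent n1 fail=0; on 'c' 0 → fail=0;  out ∅∪∅=∅
  n5('bad'): parent n4 fail=0; on 'd' 0 → fail=1;  out ∅∪∅=∅
  n10('dcc'): parent n9 fail=0; on 'c' 0 → fail=0;  out {3}∪∅={3}
  n6('badc'): parent n5 fail=1; on 'c' 1 → fail=9;  out ∅∪∅=∅
  n7('badcc'): parent n6 fail=9; on 'c' 9 → fail=10;  out {1}∪{3}={1,3}

Scan:
pos 0 'b': at 3
pos 1 'c': at 0 (via fail)
pos 2 'd': at 1
pos 3 'b': at 3 (via fail)
pos 4 'c': at 0 (via fail)
pos 5 'a': at 0
pos 6 'a': at 0
pos 7 'd': at 1
pos 8 'b': at 3 (via fail)
pos 9 'd': at 1 (via fail)
pos 10 'a': at 2  ** P0@[9:10]
pos 11 'b': at 3 (via fail)
pos 12 'd': at 1 (via fail)
pos 13 'd': at 8  ** P2@[12:13]
pos 14 'b': at 3 (via fail)
pos 15 'a': at 4
pos 16 'd': at 5
pos 17 'c': at 6
pos 18 'c': at 7  ** P1@[14:18],P3@[16:18]
pos 19 'd': at 1 (via fail)
pos 20 'c': at 9
pos 21 'c': at 10  ** P3@[19:21]
pos 22 'c': at 0 (via fail)
pos 23 'a': at 0

Matches: [[10,0],[13,2],[18,1],[18,3],[21,3]]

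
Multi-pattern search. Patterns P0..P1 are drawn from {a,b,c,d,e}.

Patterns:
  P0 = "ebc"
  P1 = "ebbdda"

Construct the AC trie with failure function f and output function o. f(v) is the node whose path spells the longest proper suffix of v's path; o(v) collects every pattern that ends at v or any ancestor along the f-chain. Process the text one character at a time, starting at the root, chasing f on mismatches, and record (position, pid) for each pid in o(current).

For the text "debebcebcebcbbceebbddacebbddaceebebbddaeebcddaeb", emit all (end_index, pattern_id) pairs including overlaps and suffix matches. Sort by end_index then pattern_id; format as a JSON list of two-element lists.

Build:
Trie (insert patterns):
  0='ε' goto e→1
  1='e' goto b→2
  2='eb' goto b→4 c→3
  3='ebc' goto ·  ←P0
  4='ebb' goto d→5
  5='ebbd' goto d→6
  6='ebbdd' goto a→7
  7='ebbdda' goto ·  ←P1

Failure links (BFS by depth):
  fail(1) 'e': from fail(0)=0 chase 'e': 0 ⇒ 0;  out=∅∪out(0)=∅
  fail(2) 'eb': from fail(1)=0 chase 'b': 0 ⇒ 0;  out=∅∪out(0)=∅
  fail(3) 'ebc': from fail(2)=0 chase 'c': 0 ⇒ 0;  out={0}∪out(0)={0}
  fail(4) 'ebb': from fail(2)=0 chase 'b': 0 ⇒ 0;  out=∅∪out(0)=∅
  fail(5) 'ebbd': from fail(4)=0 chase 'd': 0 ⇒ 0;  out=∅∪out(0)=∅
  fail(6) 'ebbdd': from fail(5)=0 chase 'd': 0 ⇒ 0;  out=∅∪out(0)=∅
  fail(7) 'ebbdda': from fail(6)=0 chase 'a': 0 ⇒ 0;  out={1}∪out(0)={1}

Text stream:
pos 0 'd': at 0
pos 1 'e': at 1
pos 2 'b': at 2
pos 3 'e': at 1 ·f
pos 4 'b': at 2
pos 5 'c': at 3  ** P0@[3:5]
pos 6 'e': at 1 ·f
pos 7 'b': at 2
pos 8 'c': at 3  ** P0@[6:8]
pos 9 'e': at 1 ·f
pos 10 'b': at 2
pos 11 'c': at 3  ** P0@[9:11]
pos 12 'b': at 0 ·f
pos 13 'b': at 0
pos 14 'c': at 0
pos 15 'e': at 1
pos 16 'e': at 1 ·f
pos 17 'b': at 2
pos 18 'b': at 4
pos 19 'd': at 5
pos 20 'd': at 6
pos 21 'a': at 7  ** P1@[16:21]
pos 22 'c': at 0 ·f
pos 23 'e': at 1
pos 24 'b': at 2
pos 25 'b': at 4
pos 26 'd': at 5
pos 27 'd': at 6
pos 28 'a': at 7  ** P1@[23:28]
pos 29 'c': at 0 ·f
pos 30 'e': at 1
pos 31 'e': at 1 ·f
pos 32 'b': at 2
pos 33 'e': at 1 ·f
pos 34 'b': at 2
pos 35 'b': at 4
pos 36 'd': at 5
pos 37 'd': at 6
pos 38 'a': at 7  ** P1@[33:38]
pos 39 'e': at 1 ·f
pos 40 'e': at 1 ·f
pos 41 'b': at 2
pos 42 'c': at 3  ** P0@[40:42]
pos 43 'd': at 0 ·f
pos 44 'd': at 0
pos 45 'a': at 0
pos 46 'e': at 1
pos 47 'b': at 2

All matches (sorted): [[5,0],[8,0],[11,0],[21,1],[28,1],[38,1],[42,0]]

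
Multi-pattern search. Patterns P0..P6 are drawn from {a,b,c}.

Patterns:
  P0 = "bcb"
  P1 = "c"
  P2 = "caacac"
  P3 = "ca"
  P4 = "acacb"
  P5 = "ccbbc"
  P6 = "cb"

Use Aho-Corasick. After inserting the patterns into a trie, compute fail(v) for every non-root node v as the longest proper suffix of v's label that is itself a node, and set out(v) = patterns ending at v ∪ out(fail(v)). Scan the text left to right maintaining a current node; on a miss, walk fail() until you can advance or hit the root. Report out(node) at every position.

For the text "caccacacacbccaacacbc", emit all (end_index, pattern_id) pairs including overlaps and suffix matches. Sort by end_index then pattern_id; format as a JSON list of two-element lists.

Construct AC machine:
Trie nodes:
  n0 'ε': a→10 b→1 c→4
  n1 'b': c→2
  n2 'bc': b→3
  n3 'bcb': ·  ←P0
  n4 'c': a→5 b→19 c→15  ←P1
  n5 'ca': a→6  ←P3
  n6 'caa': c→7
  n7 'caac': a→8
  n8 'caaca': c→9
  n9 'caacac': ·  ←P2
  n10 'a': c→11
  n11 'ac': a→12
  n12 'aca': c→13
  n13 'acac': b→14
  n14 'acacb': ·  ←P4
  n15 'cc': b→16
  n16 'ccb': b→17
  n17 'ccbb': c→18
  n18 'ccbbc': ·  ←P5
  n19 'cb': ·  ←P6

BFS fail/out derivation:
  fail(1) 'b': from fail(0)=0 chase 'b': 0 ⇒ 0;  out=∅∪out(0)=∅
  fail(4) 'c': from fail(0)=0 chase 'c': 0 ⇒ 0;  out={1}∪out(0)={1}
  fail(10) 'a': from fail(0)=0 chase 'a': 0 ⇒ 0;  out=∅∪out(0)=∅
  fail(2) 'bc': from fail(1)=0 chase 'c': 0 ⇒ 4;  out=∅∪out(4)={1}
  fail(5) 'ca': from fail(4)=0 chase 'a': 0 ⇒ 10;  out={3}∪out(10)={3}
  fail(11) 'ac': from fail(10)=0 chase 'c': 0 ⇒ 4;  out=∅∪out(4)={1}
  fail(15) 'cc': from fail(4)=0 chase 'c': 0 ⇒ 4;  out=∅∪out(4)={1}
  fail(19) 'cb': from fail(4)=0 chase 'b': 0 ⇒ 1;  out={6}∪out(1)={6}
  fail(3) 'bcb': from fail(2)=4 chase 'b': 4 ⇒ 19;  out={0}∪out(19)={0,6}
  fail(6) 'caa': from fail(5)=10 chase 'a': 10→0 ⇒ 10;  out=∅∪out(10)=∅
  fail(12) 'aca': from fail(11)=4 chase 'a': 4 ⇒ 5;  out=∅∪out(5)={3}
  fail(16) 'ccb': from fail(15)=4 chase 'b': 4 ⇒ 19;  out=∅∪out(19)={6}
  fail(7) 'caac': from fail(6)=10 chase 'c': 10 ⇒ 11;  out=∅∪out(11)={1}
  fail(13) 'acac': from fail(12)=5 chase 'c': 5→10 ⇒ 11;  out=∅∪out(11)={1}
  fail(17) 'ccbb': from fail(16)=19 chase 'b': 19→1→0 ⇒ 1;  out=∅∪out(1)=∅
  fail(8) 'caaca': from fail(7)=11 chase 'a': 11 ⇒ 12;  out=∅∪out(12)={3}
  fail(14) 'acacb': from fail(13)=11 chase 'b': 11→4 ⇒ 19;  out={4}∪out(19)={4,6}
  fail(18) 'ccbbc': from fail(17)=1 chase 'c': 1 ⇒ 2;  out={5}∪out(2)={1,5}
  fail(9) 'caacac': from fail(8)=12 chase 'c': 12 ⇒ 13;  out={2}∪out(13)={1,2}

Run:
i=0 'c': node 0→4  emit P1@[0:0]
i=1 'a': node 4→5  emit P3@[0:1]
i=2 'c': node 5→11 (fail-walked)  emit P1@[2:2]
i=3 'c': node 11→15 (fail-walked)  emit P1@[3:3]
i=4 'a': node 15→5 (fail-walked)  emit P3@[3:4]
i=5 'c': node 5→11 (fail-walked)  emit P1@[5:5]
i=6 'a': node 11→12  emit P3@[5:6]
i=7 'c': node 12→13  emit P1@[7:7]
i=8 'a': node 13→12 (fail-walked)  emit P3@[7:8]
i=9 'c': node 12→13  emit P1@[9:9]
i=10 'b': node 13→14  emit P4@[6:10],P6@[9:10]
i=11 'c': node 14→2 (fail-walked)  emit P1@[11:11]
i=12 'c': node 2→15 (fail-walked)  emit P1@[12:12]
i=13 'a': node 15→5 (fail-walked)  emit P3@[12:13]
i=14 'a': node 5→6
i=15 'c': node 6→7  emit P1@[15:15]
i=16 'a': node 7→8  emit P3@[15:16]
i=17 'c': node 8→9  emit P1@[17:17],P2@[12:17]
i=18 'b': node 9→14 (fail-walked)  emit P4@[14:18],P6@[17:18]
i=19 'c': node 14→2 (fail-walked)  emit P1@[19:19]

Result: [[0,1],[1,3],[2,1],[3,1],[4,3],[5,1],[6,3],[7,1],[8,3],[9,1],[10,4],[10,6],[11,1],[12,1],[13,3],[15,1],[16,3],[17,1],[17,2],[18,4],[18,6],[19,1]]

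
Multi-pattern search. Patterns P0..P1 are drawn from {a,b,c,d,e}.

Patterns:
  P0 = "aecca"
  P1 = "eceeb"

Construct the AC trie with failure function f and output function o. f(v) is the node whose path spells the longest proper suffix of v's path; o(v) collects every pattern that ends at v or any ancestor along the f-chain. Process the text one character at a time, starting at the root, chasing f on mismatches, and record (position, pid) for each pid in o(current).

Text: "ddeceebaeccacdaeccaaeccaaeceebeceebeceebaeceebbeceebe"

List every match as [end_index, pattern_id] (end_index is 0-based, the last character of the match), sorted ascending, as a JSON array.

Build:
Trie nodes:
  0='ε' goto a→1 e→6
  1='a' goto e→2
  2='ae' goto c→3
  3='aec' goto c→4
  4='aecc' goto a→5
  5='aecca' goto ·  [P0 ends]
  6='e' goto c→7
  7='ec' goto e→8
  8='ece' goto e→9
  9='ecee' goto b→10
  10='eceeb' goto ·  [P1 ends]

BFS fail/out derivation:
  fail(1) 'a': from fail(0)=0 chase 'a': 0 ⇒ 0;  out=∅∪out(0)=∅
  fail(6) 'e': from fail(0)=0 chase 'e': 0 ⇒ 0;  out=∅∪out(0)=∅
  fail(2) 'ae': from fail(1)=0 chase 'e': 0 ⇒ 6;  out=∅∪out(6)=∅
  fail(7) 'ec': from fail(6)=0 chase 'c': 0 ⇒ 0;  out=∅∪out(0)=∅
  fail(3) 'aec': from fail(2)=6 chase 'c': 6 ⇒ 7;  out=∅∪out(7)=∅
  fail(8) 'ece': from fail(7)=0 chase 'e': 0 ⇒ 6;  out=∅∪out(6)=∅
  fail(4) 'aecc': from fail(3)=7 chase 'c': 7→0 ⇒ 0;  out=∅∪out(0)=∅
  fail(9) 'ecee': from fail(8)=6 chase 'e': 6→0 ⇒ 6;  out=∅∪out(6)=∅
  fail(5) 'aecca': from fail(4)=0 chase 'a': 0 ⇒ 1;  out={0}∪out(1)={0}
  fail(10) 'eceeb': from fail(9)=6 chase 'b': 6→0 ⇒ 0;  out={1}∪out(0)={1}

Scan:
i=0 'd': node 0→0
i=1 'd': node 0→0
i=2 'e': node 0→6
i=3 'c': node 6→7
i=4 'e': node 7→8
i=5 'e': node 8→9
i=6 'b': node 9→10  → match P1@[2:6]
i=7 'a': node 10→1 (fail-walked)
i=8 'e': node 1→2
i=9 'c': node 2→3
i=10 'c': node 3→4
i=11 'a': node 4→5  → match P0@[7:11]
i=12 'c': node 5→0 (fail-walked)
i=13 'd': node 0→0
i=14 'a': node 0→1
i=15 'e': node 1→2
i=16 'c': node 2→3
i=17 'c': node 3→4
i=18 'a': node 4→5  → match P0@[14:18]
i=19 'a': node 5→1 (fail-walked)
i=20 'e': node 1→2
i=21 'c': node 2→3
i=22 'c': node 3→4
i=23 'a': node 4→5  → match P0@[19:23]
i=24 'a': node 5→1 (fail-walked)
i=25 'e': node 1→2
i=26 'c': node 2→3
i=27 'e': node 3→8 (fail-walked)
i=28 'e': node 8→9
i=29 'b': node 9→10  → match P1@[25:29]
i=30 'e': node 10→6 (fail-walked)
i=31 'c': node 6→7
i=32 'e': node 7→8
i=33 'e': node 8→9
i=34 'b': node 9→10  → match P1@[30:34]
i=35 'e': node 10→6 (fail-walked)
i=36 'c': node 6→7
i=37 'e': node 7→8
i=38 'e': node 8→9
i=39 'b': node 9→10  → match P1@[35:39]
i=40 'a': node 10→1 (fail-walked)
i=41 'e': node 1→2
i=42 'c': node 2→3
i=43 'e': node 3→8 (fail-walked)
i=44 'e': node 8→9
i=45 'b': node 9→10  → match P1@[41:45]
i=46 'b': node 10→0 (fail-walked)
i=47 'e': node 0→6
i=48 'c': node 6→7
i=49 'e': node 7→8
i=50 'e': node 8→9
i=51 'b': node 9→10  → match P1@[47:51]
i=52 'e': node 10→6 (fail-walked)

All matches (sorted): [[6,1],[11,0],[18,0],[23,0],[29,1],[34,1],[39,1],[45,1],[51,1]]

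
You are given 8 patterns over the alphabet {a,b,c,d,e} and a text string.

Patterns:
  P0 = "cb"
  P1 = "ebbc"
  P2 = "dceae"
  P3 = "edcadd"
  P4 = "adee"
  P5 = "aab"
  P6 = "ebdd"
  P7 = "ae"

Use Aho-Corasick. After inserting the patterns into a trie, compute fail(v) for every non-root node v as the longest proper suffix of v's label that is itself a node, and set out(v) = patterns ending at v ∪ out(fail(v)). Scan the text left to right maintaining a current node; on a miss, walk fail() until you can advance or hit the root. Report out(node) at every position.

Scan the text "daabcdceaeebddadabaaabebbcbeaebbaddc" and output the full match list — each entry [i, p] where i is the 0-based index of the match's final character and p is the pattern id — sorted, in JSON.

Construct AC machine:
Trie (insert patterns):
  n0 'ε': a→17 c→1 d→7 e→3
  n1 'c': b→2
  n2 'cb': ·  ←P0
  n3 'e': b→4 d→12
  n4 'eb': b→5 d→23
  n5 'ebb': c→6
  n6 'ebbc': ·  ←P1
  n7 'd': c→8
  n8 'dc': e→9
  n9 'dce': a→10
  n10 'dcea': e→11
  n11 'dceae': ·  ←P2
  n12 'ed': c→13
  n13 'edc': a→14
  n14 'edca': d→15
  n15 'edcad': d→16
  n16 'edcadd': ·  ←P3
  n17 'a': a→21 d→18 e→25
  n18 'ad': e→19
  n19 'ade': e→20
  n20 'adee': ·  ←P4
  n21 'aa': b→22
  n22 'aab': ·  ←P5
  n23 'ebd': d→24
  n24 'ebdd': ·  ←P6
  n25 'ae': ·  ←P7

Failure links (BFS by depth):
  n1('c'): parent n0 fail=0; on 'c' 0 → fail=0;  out ∅∪∅=∅
  n3('e'): parent n0 fail=0; on 'e' 0 → fail=0;  out ∅∪∅=∅
  n7('d'): parent n0 fail=0; on 'd' 0 → fail=0;  out ∅∪∅=∅
  n17('a'): parent n0 fail=0; on 'a' 0 → fail=0;  out ∅∪∅=∅
  n2('cb'): parent n1 fail=0; on 'b' 0 → fail=0;  out {0}∪∅={0}
  n4('eb'): parent n3 fail=0; on 'b' 0 → fail=0;  out ∅∪∅=∅
  n8('dc'): parent n7 fail=0; on 'c' 0 → fail=1;  out ∅∪∅=∅
  n12('ed'): parent n3 fail=0; on 'd' 0 → fail=7;  out ∅∪∅=∅
  n18('ad'): parent n17 fail=0; on 'd' 0 → fail=7;  out ∅∪∅=∅
  n21('aa'): parent n17 fail=0; on 'a' 0 → fail=17;  out ∅∪∅=∅
  n25('ae'): parent n17 fail=0; on 'e' 0 → fail=3;  out {7}∪∅={7}
  n5('ebb'): parent n4 fail=0; on 'b' 0 → fail=0;  out ∅∪∅=∅
  n9('dce'): parent n8 fail=1; on 'e' 1→0 → fail=3;  out ∅∪∅=∅
  n13('edc'): parent n12 fail=7; on 'c' 7 → fail=8;  out ∅∪∅=∅
  n19('ade'): parent n18 fail=7; on 'e' 7→0 → fail=3;  out ∅∪∅=∅
  n22('aab'): parent n21 fail=17; on 'b' 17→0 → fail=0;  out {5}∪∅={5}
  n23('ebd'): parent n4 fail=0; on 'd' 0 → fail=7;  out ∅∪∅=∅
  n6('ebbc'): parent n5 fail=0; on 'c' 0 → fail=1;  out {1}∪∅={1}
  n10('dcea'): parent n9 fail=3; on 'a' 3→0 → fail=17;  out ∅∪∅=∅
  n14('edca'): parent n13 fail=8; on 'a' 8→1→0 → fail=17;  out ∅∪∅=∅
  n20('adee'): parent n19 fail=3; on 'e' 3→0 → fail=3;  out {4}∪∅={4}
  n24('ebdd'): parent n23 fail=7; on 'd' 7→0 → fail=7;  out {6}∪∅={6}
  n11('dceae'): parent n10 fail=17; on 'e' 17 → fail=25;  out {2}∪{7}={2,7}
  n15('edcad'): parent n14 fail=17; on 'd' 17 → fail=18;  out ∅∪∅=∅
  n16('edcadd'): parent n15 fail=18; on 'd' 18→7→0 → fail=7;  out {3}∪∅={3}

Scan:
[0] read 'd'  n0⇒n7
[1] read 'a'  n7⇒n17 ·f
[2] read 'a'  n17⇒n21
[3] read 'b'  n21⇒n22  emit P5@[1:3]
[4] read 'c'  n22⇒n1 ·f
[5] read 'd'  n1⇒n7 ·f
[6] read 'c'  n7⇒n8
[7] read 'e'  n8⇒n9
[8] read 'a'  n9⇒n10
[9] read 'e'  n10⇒n11  emit P2@[5:9],P7@[8:9]
[10] read 'e'  n11⇒n3 ·f
[11] read 'b'  n3⇒n4
[12] read 'd'  n4⇒n23
[13] read 'd'  n23⇒n24  emit P6@[10:13]
[14] read 'a'  n24⇒n17 ·f
[15] read 'd'  n17⇒n18
[16] read 'a'  n18⇒n17 ·f
[17] read 'b'  n17⇒n0 ·f
[18] read 'a'  n0⇒n17
[19] read 'a'  n17⇒n21
[20] read 'a'  n21⇒n21 ·f
[21] read 'b'  n21⇒n22  emit P5@[19:21]
[22] read 'e'  n22⇒n3 ·f
[23] read 'b'  n3⇒n4
[24] read 'b'  n4⇒n5
[25] read 'c'  n5⇒n6  emit P1@[22:25]
[26] read 'b'  n6⇒n2 ·f  emit P0@[25:26]
[27] read 'e'  n2⇒n3 ·f
[28] read 'a'  n3⇒n17 ·f
[29] read 'e'  n17⇒n25  emit P7@[28:29]
[30] read 'b'  n25⇒n4 ·f
[31] read 'b'  n4⇒n5
[32] read 'a'  n5⇒n17 ·f
[33] read 'd'  n17⇒n18
[34] read 'd'  n18⇒n7 ·f
[35] read 'c'  n7⇒n8

All matches (sorted): [[3,5],[9,2],[9,7],[13,6],[21,5],[25,1],[26,0],[29,7]]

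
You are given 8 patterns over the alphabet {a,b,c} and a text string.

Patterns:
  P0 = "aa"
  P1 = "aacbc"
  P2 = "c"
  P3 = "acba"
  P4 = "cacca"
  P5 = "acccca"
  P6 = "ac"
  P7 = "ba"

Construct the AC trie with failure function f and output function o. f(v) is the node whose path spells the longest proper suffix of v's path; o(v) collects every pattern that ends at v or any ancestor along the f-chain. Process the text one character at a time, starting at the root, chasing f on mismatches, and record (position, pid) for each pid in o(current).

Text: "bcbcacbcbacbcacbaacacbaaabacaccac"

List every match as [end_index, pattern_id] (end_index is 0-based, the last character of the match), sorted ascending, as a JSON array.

Build automaton:
Trie (insert patterns):
  0='ε' goto a→1 b→18 c→6
  1='a' goto a→2 c→7
  2='aa' goto c→3  ←P0
  3='aac' goto b→4
  4='aacb' goto c→5
  5='aacbc' goto ·  ←P1
  6='c' goto a→10  ←P2
  7='ac' goto b→8 c→14  ←P6
  8='acb' goto a→9
  9='acba' goto ·  ←P3
  10='ca' goto c→11
  11='cac' goto c→12
  12='cacc' goto a→13
  13='cacca' goto ·  ←P4
  14='acc' goto c→15
  15='accc' goto c→16
  16='acccc' goto a→17
  17='acccca' goto ·  ←P5
  18='b' goto a→19
  19='ba' goto ·  ←P7

BFS fail/out derivation:
  n1('a'): parent n0 fail=0; on 'a' 0 → fail=0;  out ∅∪∅=∅
  n6('c'): parent n0 fail=0; on 'c' 0 → fail=0;  out {2}∪∅={2}
  n18('b'): parent n0 fail=0; on 'b' 0 → fail=0;  out ∅∪∅=∅
  n2('aa'): parent n1 fail=0; on 'a' 0 → fail=1;  out {0}∪∅={0}
  n7('ac'): parent n1 fail=0; on 'c' 0 → fail=6;  out {6}∪{2}={2,6}
  n10('ca'): parent n6 fail=0; on 'a' 0 → fail=1;  out ∅∪∅=∅
  n19('ba'): parent n18 fail=0; on 'a' 0 → fail=1;  out {7}∪∅={7}
  n3('aac'): parent n2 fail=1; on 'c' 1 → fail=7;  out ∅∪{2,6}={2,6}
  n8('acb'): parent n7 fail=6; on 'b' 6→0 → fail=18;  out ∅∪∅=∅
  n11('cac'): parent n10 fail=1; on 'c' 1 → fail=7;  out ∅∪{2,6}={2,6}
  n14('acc'): parent n7 fail=6; on 'c' 6→0 → fail=6;  out ∅∪{2}={2}
  n4('aacb'): parent n3 fail=7; on 'b' 7 → fail=8;  out ∅∪∅=∅
  n9('acba'): parent n8 fail=18; on 'a' 18 → fail=19;  out {3}∪{7}={3,7}
  n12('cacc'): parent n11 fail=7; on 'c' 7 → fail=14;  out ∅∪{2}={2}
  n15('accc'): parent n14 fail=6; on 'c' 6→0 → fail=6;  out ∅∪{2}={2}
  n5('aacbc'): parent n4 fail=8; on 'c' 8→18→0 → fail=6;  out {1}∪{2}={1,2}
  n13('cacca'): parent n12 fail=14; on 'a' 14→6 → fail=10;  out {4}∪∅={4}
  n16('acccc'): parent n15 fail=6; on 'c' 6→0 → fail=6;  out ∅∪{2}={2}
  n17('acccca'): parent n16 fail=6; on 'a' 6 → fail=10;  out {5}∪∅={5}

Text stream:
[0] read 'b'  n0⇒n18
[1] read 'c'  n18⇒n6 (fail-walked)  → match P2@[1:1]
[2] read 'b'  n6⇒n18 (fail-walked)
[3] read 'c'  n18⇒n6 (fail-walked)  → match P2@[3:3]
[4] read 'a'  n6⇒n10
[5] read 'c'  n10⇒n11  → match P2@[5:5],P6@[4:5]
[6] read 'b'  n11⇒n8 (fail-walked)
[7] read 'c'  n8⇒n6 (fail-walked)  → match P2@[7:7]
[8] read 'b'  n6⇒n18 (fail-walked)
[9] read 'a'  n18⇒n19  → match P7@[8:9]
[10] read 'c'  n19⇒n7 (fail-walked)  → match P2@[10:10],P6@[9:10]
[11] read 'b'  n7⇒n8
[12] read 'c'  n8⇒n6 (fail-walked)  → match P2@[12:12]
[13] read 'a'  n6⇒n10
[14] read 'c'  n10⇒n11  → match P2@[14:14],P6@[13:14]
[15] read 'b'  n11⇒n8 (fail-walked)
[16] read 'a'  n8⇒n9  → match P3@[13:16],P7@[15:16]
[17] read 'a'  n9⇒n2 (fail-walked)  → match P0@[16:17]
[18] read 'c'  n2⇒n3  → match P2@[18:18],P6@[17:18]
[19] read 'a'  n3⇒n10 (fail-walked)
[20] read 'c'  n10⇒n11  → match P2@[20:20],P6@[19:20]
[21] read 'b'  n11⇒n8 (fail-walked)
[22] read 'a'  n8⇒n9  → match P3@[19:22],P7@[21:22]
[23] read 'a'  n9⇒n2 (fail-walked)  → match P0@[22:23]
[24] read 'a'  n2⇒n2 (fail-walked)  → match P0@[23:24]
[25] read 'b'  n2⇒n18 (fail-walked)
[26] read 'a'  n18⇒n19  → match P7@[25:26]
[27] read 'c'  n19⇒n7 (fail-walked)  → match P2@[27:27],P6@[26:27]
[28] read 'a'  n7⇒n10 (fail-walked)
[29] read 'c'  n10⇒n11  → match P2@[29:29],P6@[28:29]
[30] read 'c'  n11⇒n12  → match P2@[30:30]
[31] read 'a'  n12⇒n13  → match P4@[27:31]
[32] read 'c'  n13⇒n11 (fail-walked)  → match P2@[32:32],P6@[31:32]

All matches (sorted): [[1,2],[3,2],[5,2],[5,6],[7,2],[9,7],[10,2],[10,6],[12,2],[14,2],[14,6],[16,3],[16,7],[17,0],[18,2],[18,6],[20,2],[20,6],[22,3],[22,7],[23,0],[24,0],[26,7],[27,2],[27,6],[29,2],[29,6],[30,2],[31,4],[32,2],[32,6]]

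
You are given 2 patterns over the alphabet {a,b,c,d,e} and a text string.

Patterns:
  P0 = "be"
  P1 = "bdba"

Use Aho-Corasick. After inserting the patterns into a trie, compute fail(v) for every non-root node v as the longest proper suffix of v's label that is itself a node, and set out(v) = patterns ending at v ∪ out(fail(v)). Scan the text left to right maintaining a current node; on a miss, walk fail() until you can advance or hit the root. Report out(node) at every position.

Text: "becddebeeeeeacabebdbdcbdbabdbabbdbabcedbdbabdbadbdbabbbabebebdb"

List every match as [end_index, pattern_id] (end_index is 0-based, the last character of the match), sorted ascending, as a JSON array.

Build:
Trie (insert patterns):
  0='ε' goto b→1
  1='b' goto d→3 e→2
  2='be' goto ·  ←P0
  3='bd' goto b→4
  4='bdb' goto a→5
  5='bdba' goto ·  ←P1

Failure links (BFS by depth):
  n1('b'): parent n0 fail=0; on 'b' 0 → fail=0;  out ∅∪∅=∅
  n2('be'): parent n1 fail=0; on 'e' 0 → fail=0;  out {0}∪∅={0}
  n3('bd'): parent n1 fail=0; on 'd' 0 → fail=0;  out ∅∪∅=∅
  n4('bdb'): parent n3 fail=0; on 'b' 0 → fail=1;  out ∅∪∅=∅
  n5('bdba'): parent n4 fail=1; on 'a' 1→0 → fail=0;  out {1}∪∅={1}

Run:
pos 0 'b': at 1
pos 1 'e': at 2  → match P0@[0:1]
pos 2 'c': at 0 (fail-walked)
pos 3 'd': at 0
pos 4 'd': at 0
pos 5 'e': at 0
pos 6 'b': at 1
pos 7 'e': at 2  → match P0@[6:7]
pos 8 'e': at 0 (fail-walked)
pos 9 'e': at 0
pos 10 'e': at 0
pos 11 'e': at 0
pos 12 'a': at 0
pos 13 'c': at 0
pos 14 'a': at 0
pos 15 'b': at 1
pos 16 'e': at 2  → match P0@[15:16]
pos 17 'b': at 1 (fail-walked)
pos 18 'd': at 3
pos 19 'b': at 4
pos 20 'd': at 3 (fail-walked)
pos 21 'c': at 0 (fail-walked)
pos 22 'b': at 1
pos 23 'd': at 3
pos 24 'b': at 4
pos 25 'a': at 5  → match P1@[22:25]
pos 26 'b': at 1 (fail-walked)
pos 27 'd': at 3
pos 28 'b': at 4
pos 29 'a': at 5  → match P1@[26:29]
pos 30 'b': at 1 (fail-walked)
pos 31 'b': at 1 (fail-walked)
pos 32 'd': at 3
pos 33 'b': at 4
pos 34 'a': at 5  → match P1@[31:34]
pos 35 'b': at 1 (fail-walked)
pos 36 'c': at 0 (fail-walked)
pos 37 'e': at 0
pos 38 'd': at 0
pos 39 'b': at 1
pos 40 'd': at 3
pos 41 'b': at 4
pos 42 'a': at 5  → match P1@[39:42]
pos 43 'b': at 1 (fail-walked)
pos 44 'd': at 3
pos 45 'b': at 4
pos 46 'a': at 5  → match P1@[43:46]
pos 47 'd': at 0 (fail-walked)
pos 48 'b': at 1
pos 49 'd': at 3
pos 50 'b': at 4
pos 51 'a': at 5  → match P1@[48:51]
pos 52 'b': at 1 (fail-walked)
pos 53 'b': at 1 (fail-walked)
pos 54 'b': at 1 (fail-walked)
pos 55 'a': at 0 (fail-walked)
pos 56 'b': at 1
pos 57 'e': at 2  → match P0@[56:57]
pos 58 'b': at 1 (fail-walked)
pos 59 'e': at 2  → match P0@[58:59]
pos 60 'b': at 1 (fail-walked)
pos 61 'd': at 3
pos 62 'b': at 4

Result: [[1,0],[7,0],[16,0],[25,1],[29,1],[34,1],[42,1],[46,1],[51,1],[57,0],[59,0]]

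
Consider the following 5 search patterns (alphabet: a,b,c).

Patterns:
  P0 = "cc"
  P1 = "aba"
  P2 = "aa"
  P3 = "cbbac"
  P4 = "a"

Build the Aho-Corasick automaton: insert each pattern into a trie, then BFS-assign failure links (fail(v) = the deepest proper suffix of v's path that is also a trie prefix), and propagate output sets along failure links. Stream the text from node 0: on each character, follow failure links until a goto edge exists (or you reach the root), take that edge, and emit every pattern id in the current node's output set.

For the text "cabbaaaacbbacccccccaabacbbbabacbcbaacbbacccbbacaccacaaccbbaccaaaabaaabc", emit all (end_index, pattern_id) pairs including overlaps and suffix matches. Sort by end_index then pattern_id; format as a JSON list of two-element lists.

Build automaton:
Trie nodes:
  0='ε' goto a→3 c→1
  1='c' goto b→7 c→2
  2='cc' goto ·  ←P0
  3='a' goto a→6 b→4  ←P4
  4='ab' goto a→5
  5='aba' goto ·  ←P1
  6='aa' goto ·  ←P2
  7='cb' goto b→8
  8='cbb' goto a→9
  9='cbba' goto c→10
  10='cbbac' goto ·  ←P3

BFS fail/out derivation:
  n1('c'): parent n0 fail=0; on 'c' 0 → fail=0;  out ∅∪∅=∅
  n3('a'): parent n0 fail=0; on 'a' 0 → fail=0;  out {4}∪∅={4}
  n2('cc'): parent n1 fail=0; on 'c' 0 → fail=1;  out {0}∪∅={0}
  n4('ab'): parent n3 fail=0; on 'b' 0 → fail=0;  out ∅∪∅=∅
  n6('aa'): parent n3 fail=0; on 'a' 0 → fail=3;  out {2}∪{4}={2,4}
  n7('cb'): parent n1 fail=0; on 'b' 0 → fail=0;  out ∅∪∅=∅
  n5('aba'): parent n4 fail=0; on 'a' 0 → fail=3;  out {1}∪{4}={1,4}
  n8('cbb'): parent n7 fail=0; on 'b' 0 → fail=0;  out ∅∪∅=∅
  n9('cbba'): parent n8 fail=0; on 'a' 0 → fail=3;  out ∅∪{4}={4}
  n10('cbbac'): parent n9 fail=3; on 'c' 3→0 → fail=1;  out {3}∪∅={3}

Run:
[0] read 'c'  n0⇒n1
[1] read 'a'  n1⇒n3 (fail-walked)  emit P4@[1:1]
[2] read 'b'  n3⇒n4
[3] read 'b'  n4⇒n0 (fail-walked)
[4] read 'a'  n0⇒n3  emit P4@[4:4]
[5] read 'a'  n3⇒n6  emit P2@[4:5],P4@[5:5]
[6] read 'a'  n6⇒n6 (fail-walked)  emit P2@[5:6],P4@[6:6]
[7] read 'a'  n6⇒n6 (fail-walked)  emit P2@[6:7],P4@[7:7]
[8] read 'c'  n6⇒n1 (fail-walked)
[9] read 'b'  n1⇒n7
[10] read 'b'  n7⇒n8
[11] read 'a'  n8⇒n9  emit P4@[11:11]
[12] read 'c'  n9⇒n10  emit P3@[8:12]
[13] read 'c'  n10⇒n2 (fail-walked)  emit P0@[12:13]
[14] read 'c'  n2⇒n2 (fail-walked)  emit P0@[13:14]
[15] read 'c'  n2⇒n2 (fail-walked)  emit P0@[14:15]
[16] read 'c'  n2⇒n2 (fail-walked)  emit P0@[15:16]
[17] read 'c'  n2⇒n2 (fail-walked)  emit P0@[16:17]
[18] read 'c'  n2⇒n2 (fail-walked)  emit P0@[17:18]
[19] read 'a'  n2⇒n3 (fail-walked)  emit P4@[19:19]
[20] read 'a'  n3⇒n6  emit P2@[19:20],P4@[20:20]
[21] read 'b'  n6⇒n4 (fail-walked)
[22] read 'a'  n4⇒n5  emit P1@[20:22],P4@[22:22]
[23] read 'c'  n5⇒n1 (fail-walked)
[24] read 'b'  n1⇒n7
[25] read 'b'  n7⇒n8
[26] read 'b'  n8⇒n0 (fail-walked)
[27] read 'a'  n0⇒n3  emit P4@[27:27]
[28] read 'b'  n3⇒n4
[29] read 'a'  n4⇒n5  emit P1@[27:29],P4@[29:29]
[30] read 'c'  n5⇒n1 (fail-walked)
[31] read 'b'  n1⇒n7
[32] read 'c'  n7⇒n1 (fail-walked)
[33] read 'b'  n1⇒n7
[34] read 'a'  n7⇒n3 (fail-walked)  emit P4@[34:34]
[35] read 'a'  n3⇒n6  emit P2@[34:35],P4@[35:35]
[36] read 'c'  n6⇒n1 (fail-walked)
[37] read 'b'  n1⇒n7
[38] read 'b'  n7⇒n8
[39] read 'a'  n8⇒n9  emit P4@[39:39]
[40] read 'c'  n9⇒n10  emit P3@[36:40]
[41] read 'c'  n10⇒n2 (fail-walked)  emit P0@[40:41]
[42] read 'c'  n2⇒n2 (fail-walked)  emit P0@[41:42]
[43] read 'b'  n2⇒n7 (fail-walked)
[44] read 'b'  n7⇒n8
[45] read 'a'  n8⇒n9  emit P4@[45:45]
[46] read 'c'  n9⇒n10  emit P3@[42:46]
[47] read 'a'  n10⇒n3 (fail-walked)  emit P4@[47:47]
[48] read 'c'  n3⇒n1 (fail-walked)
[49] read 'c'  n1⇒n2  emit P0@[48:49]
[50] read 'a'  n2⇒n3 (fail-walked)  emit P4@[50:50]
[51] read 'c'  n3⇒n1 (fail-walked)
[52] read 'a'  n1⇒n3 (fail-walked)  emit P4@[52:52]
[53] read 'a'  n3⇒n6  emit P2@[52:53],P4@[53:53]
[54] read 'c'  n6⇒n1 (fail-walked)
[55] read 'c'  n1⇒n2  emit P0@[54:55]
[56] read 'b'  n2⇒n7 (fail-walked)
[57] read 'b'  n7⇒n8
[58] read 'a'  n8⇒n9  emit P4@[58:58]
[59] read 'c'  n9⇒n10  emit P3@[55:59]
[60] read 'c'  n10⇒n2 (fail-walked)  emit P0@[59:60]
[61] read 'a'  n2⇒n3 (fail-walked)  emit P4@[61:61]
[62] read 'a'  n3⇒n6  emit P2@[61:62],P4@[62:62]
[63] read 'a'  n6⇒n6 (fail-walked)  emit P2@[62:63],P4@[63:63]
[64] read 'a'  n6⇒n6 (fail-walked)  emit P2@[63:64],P4@[64:64]
[65] read 'b'  n6⇒n4 (fail-walked)
[66] read 'a'  n4⇒n5  emit P1@[64:66],P4@[66:66]
[67] read 'a'  n5⇒n6 (fail-walked)  emit P2@[66:67],P4@[67:67]
[68] read 'a'  n6⇒n6 (fail-walked)  emit P2@[67:68],P4@[68:68]
[69] read 'b'  n6⇒n4 (fail-walked)
[70] read 'c'  n4⇒n1 (fail-walked)

Result: [[1,4],[4,4],[5,2],[5,4],[6,2],[6,4],[7,2],[7,4],[11,4],[12,3],[13,0],[14,0],[15,0],[16,0],[17,0],[18,0],[19,4],[20,2],[20,4],[22,1],[22,4],[27,4],[29,1],[29,4],[34,4],[35,2],[35,4],[39,4],[40,3],[41,0],[42,0],[45,4],[46,3],[47,4],[49,0],[50,4],[52,4],[53,2],[53,4],[55,0],[58,4],[59,3],[60,0],[61,4],[62,2],[62,4],[63,2],[63,4],[64,2],[64,4],[66,1],[66,4],[67,2],[67,4],[68,2],[68,4]]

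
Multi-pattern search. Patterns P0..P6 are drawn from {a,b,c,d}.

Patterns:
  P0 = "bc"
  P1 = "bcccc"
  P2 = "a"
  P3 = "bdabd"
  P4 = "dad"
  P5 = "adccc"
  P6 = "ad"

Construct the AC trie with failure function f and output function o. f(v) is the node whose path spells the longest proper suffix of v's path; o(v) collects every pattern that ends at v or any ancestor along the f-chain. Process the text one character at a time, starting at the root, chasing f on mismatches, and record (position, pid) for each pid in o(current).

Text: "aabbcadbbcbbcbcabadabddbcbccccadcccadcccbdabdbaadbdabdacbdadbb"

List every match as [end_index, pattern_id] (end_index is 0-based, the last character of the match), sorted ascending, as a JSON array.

Build:
Trie nodes:
  n0 'ε': a→6 b→1 d→11
  n1 'b': c→2 d→7
  n2 'bc': c→3  [P0 ends]
  n3 'bcc': c→4
  n4 'bccc': c→5
  n5 'bcccc': ·  [P1 ends]
  n6 'a': d→14  [P2 ends]
  n7 'bd': a→8
  n8 'bda': b→9
  n9 'bdab': d→10
  n10 'bdabd': ·  [P3 ends]
  n11 'd': a→12
  n12 'da': d→13
  n13 'dad': ·  [P4 ends]
  n14 'ad': c→15  [P6 ends]
  n15 'adc': c→16
  n16 'adcc': c→17
  n17 'adccc': ·  [P5 ends]

BFS fail/out derivation:
  fail(1) 'b': from fail(0)=0 chase 'b': 0 ⇒ 0;  out=∅∪out(0)=∅
  fail(6) 'a': from fail(0)=0 chase 'a': 0 ⇒ 0;  out={2}∪out(0)={2}
  fail(11) 'd': from fail(0)=0 chase 'd': 0 ⇒ 0;  out=∅∪out(0)=∅
  fail(2) 'bc': from fail(1)=0 chase 'c': 0 ⇒ 0;  out={0}∪out(0)={0}
  fail(7) 'bd': from fail(1)=0 chase 'd': 0 ⇒ 11;  out=∅∪out(11)=∅
  fail(12) 'da': from fail(11)=0 chase 'a': 0 ⇒ 6;  out=∅∪out(6)={2}
  fail(14) 'ad': from fail(6)=0 chase 'd': 0 ⇒ 11;  out={6}∪out(11)={6}
  fail(3) 'bcc': from fail(2)=0 chase 'c': 0 ⇒ 0;  out=∅∪out(0)=∅
  fail(8) 'bda': from fail(7)=11 chase 'a': 11 ⇒ 12;  out=∅∪out(12)={2}
  fail(13) 'dad': from fail(12)=6 chase 'd': 6 ⇒ 14;  out={4}∪out(14)={4,6}
  fail(15) 'adc': from fail(14)=11 chase 'c': 11→0 ⇒ 0;  out=∅∪out(0)=∅
  fail(4) 'bccc': from fail(3)=0 chase 'c': 0 ⇒ 0;  out=∅∪out(0)=∅
  fail(9) 'bdab': from fail(8)=12 chase 'b': 12→6→0 ⇒ 1;  out=∅∪out(1)=∅
  fail(16) 'adcc': from fail(15)=0 chase 'c': 0 ⇒ 0;  out=∅∪out(0)=∅
  fail(5) 'bcccc': from fail(4)=0 chase 'c': 0 ⇒ 0;  out={1}∪out(0)={1}
  fail(10) 'bdabd': from fail(9)=1 chase 'd': 1 ⇒ 7;  out={3}∪out(7)={3}
  fail(17) 'adccc': from fail(16)=0 chase 'c': 0 ⇒ 0;  out={5}∪out(0)={5}

Run:
i=0 'a': node 0→6  ** P2@[0:0]
i=1 'a': node 6→6 (fail-walked)  ** P2@[1:1]
i=2 'b': node 6→1 (fail-walked)
i=3 'b': node 1→1 (fail-walked)
i=4 'c': node 1→2  ** P0@[3:4]
i=5 'a': node 2→6 (fail-walked)  ** P2@[5:5]
i=6 'd': node 6→14  ** P6@[5:6]
i=7 'b': node 14→1 (fail-walked)
i=8 'b': node 1→1 (fail-walked)
i=9 'c': node 1→2  ** P0@[8:9]
i=10 'b': node 2→1 (fail-walked)
i=11 'b': node 1→1 (fail-walked)
i=12 'c': node 1→2  ** P0@[11:12]
i=13 'b': node 2→1 (fail-walked)
i=14 'c': node 1→2  ** P0@[13:14]
i=15 'a': node 2→6 (fail-walked)  ** P2@[15:15]
i=16 'b': node 6→1 (fail-walked)
i=17 'a': node 1→6 (fail-walked)  ** P2@[17:17]
i=18 'd': node 6→14  ** P6@[17:18]
i=19 'a': node 14→12 (fail-walked)  ** P2@[19:19]
i=20 'b': node 12→1 (fail-walked)
i=21 'd': node 1→7
i=22 'd': node 7→11 (fail-walked)
i=23 'b': node 11→1 (fail-walked)
i=24 'c': node 1→2  ** P0@[23:24]
i=25 'b': node 2→1 (fail-walked)
i=26 'c': node 1→2  ** P0@[25:26]
i=27 'c': node 2→3
i=28 'c': node 3→4
i=29 'c': node 4→5  ** P1@[25:29]
i=30 'a': node 5→6 (fail-walked)  ** P2@[30:30]
i=31 'd': node 6→14  ** P6@[30:31]
i=32 'c': node 14→15
i=33 'c': node 15→16
i=34 'c': node 16→17  ** P5@[30:34]
i=35 'a': node 17→6 (fail-walked)  ** P2@[35:35]
i=36 'd': node 6→14  ** P6@[35:36]
i=37 'c': node 14→15
i=38 'c': node 15→16
i=39 'c': node 16→17  ** P5@[35:39]
i=40 'b': node 17→1 (fail-walked)
i=41 'd': node 1→7
i=42 'a': node 7→8  ** P2@[42:42]
i=43 'b': node 8→9
i=44 'd': node 9→10  ** P3@[40:44]
i=45 'b': node 10→1 (fail-walked)
i=46 'a': node 1→6 (fail-walked)  ** P2@[46:46]
i=47 'a': node 6→6 (fail-walked)  ** P2@[47:47]
i=48 'd': node 6→14  ** P6@[47:48]
i=49 'b': node 14→1 (fail-walked)
i=50 'd': node 1→7
i=51 'a': node 7→8  ** P2@[51:51]
i=52 'b': node 8→9
i=53 'd': node 9→10  ** P3@[49:53]
i=54 'a': node 10→8 (fail-walked)  ** P2@[54:54]
i=55 'c': node 8→0 (fail-walked)
i=56 'b': node 0→1
i=57 'd': node 1→7
i=58 'a': node 7→8  ** P2@[58:58]
i=59 'd': node 8→13 (fail-walked)  ** P4@[57:59],P6@[58:59]
i=60 'b': node 13→1 (fail-walked)
i=61 'b': node 1→1 (fail-walked)

Result: [[0,2],[1,2],[4,0],[5,2],[6,6],[9,0],[12,0],[14,0],[15,2],[17,2],[18,6],[19,2],[24,0],[26,0],[29,1],[30,2],[31,6],[34,5],[35,2],[36,6],[39,5],[42,2],[44,3],[46,2],[47,2],[48,6],[51,2],[53,3],[54,2],[58,2],[59,4],[59,6]]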